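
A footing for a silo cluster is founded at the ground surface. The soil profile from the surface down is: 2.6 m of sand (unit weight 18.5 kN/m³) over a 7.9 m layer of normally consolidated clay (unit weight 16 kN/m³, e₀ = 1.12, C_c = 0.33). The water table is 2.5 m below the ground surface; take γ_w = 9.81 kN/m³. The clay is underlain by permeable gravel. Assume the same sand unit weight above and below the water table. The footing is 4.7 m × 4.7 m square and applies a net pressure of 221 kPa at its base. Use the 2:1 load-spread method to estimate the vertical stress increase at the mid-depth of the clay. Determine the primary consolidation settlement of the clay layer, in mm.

S_c ≈ 230 mm

Mid-depth of clay below the ground surface: z = 2.6 + 7.9/2 = 6.55 m.
Total vertical stress at mid-clay: σ_v = 18.5×2.6 + 16×3.95 = 111.3 kPa.
Pore pressure: u = 9.81×(6.55 − 2.5) = 39.73 kPa.
Initial effective stress: σ'_0 = σ_v − u = 111.3 − 39.73 = 71.57 kPa.
Stress increase at mid-clay by the 2:1 spreading method:
Δσ = qBL/((B+z)(L+z)) = 221×4.7×4.7/((4.7+6.55)(4.7+6.55)) = 38.573 kPa
Final effective stress: σ'_f = σ'_0 + Δσ = 71.57 + 38.573 = 110.14 kPa.
Normally consolidated clay, so the full stress increment lies on the virgin compression line:
S_c = C_c·H/(1+e₀)·log₁₀(σ'_f/σ'_0) = 0.33×7.9/(1+1.12)×log₁₀(110.14/71.57)
    = 1.2297 × 0.18721 = 0.2302 m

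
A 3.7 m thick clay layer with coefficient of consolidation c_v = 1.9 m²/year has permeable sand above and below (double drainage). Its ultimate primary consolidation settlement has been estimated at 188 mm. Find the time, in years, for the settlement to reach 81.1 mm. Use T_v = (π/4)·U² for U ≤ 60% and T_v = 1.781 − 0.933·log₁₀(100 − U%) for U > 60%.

Drainage path length: H_d = H/2 = 1.85 m (double drainage).
U = S(t)/S_ult = 81.1/188 = 0.4314.
U ≤ 60%: T_v = (π/4)·U² = (π/4)×0.43138² = 0.14616.
t = T_v·H_d²/c_v = 0.14616×1.85²/1.9 = 0.2633 years.

t ≈ 0.263 years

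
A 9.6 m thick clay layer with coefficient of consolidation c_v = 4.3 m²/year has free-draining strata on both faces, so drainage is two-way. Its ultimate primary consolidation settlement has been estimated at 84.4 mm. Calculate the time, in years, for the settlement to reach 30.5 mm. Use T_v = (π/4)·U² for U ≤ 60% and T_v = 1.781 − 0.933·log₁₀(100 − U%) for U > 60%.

t ≈ 0.55 years

Drainage path length: H_d = H/2 = 4.8 m (double drainage).
U = S(t)/S_ult = 30.5/84.4 = 0.3614.
U ≤ 60%: T_v = (π/4)·U² = (π/4)×0.36137² = 0.10257.
t = T_v·H_d²/c_v = 0.10257×4.8²/4.3 = 0.5496 years.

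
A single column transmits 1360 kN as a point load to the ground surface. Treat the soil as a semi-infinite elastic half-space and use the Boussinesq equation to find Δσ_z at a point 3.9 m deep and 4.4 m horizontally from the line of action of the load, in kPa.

Δσ_z ≈ 5.48 kPa

Boussinesq vertical stress below a point load on an elastic half-space:
Δσ_z = 3P/(2πz²) · [1 + (r/z)²]^(−5/2)
r/z = 4.4/3.9 = 1.1282; [1+(r/z)²]^(−5/2) = 0.1284.
Δσ_z = 3×1360/(2π×3.9²) × 0.1284 = 42.692 × 0.1284 = 5.482 kPa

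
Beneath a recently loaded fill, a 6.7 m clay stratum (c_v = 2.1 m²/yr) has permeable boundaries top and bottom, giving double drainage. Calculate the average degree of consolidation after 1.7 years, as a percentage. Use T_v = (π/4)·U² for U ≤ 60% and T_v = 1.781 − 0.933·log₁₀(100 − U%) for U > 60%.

U ≈ 63 %

Drainage path length: H_d = H/2 = 3.35 m (double drainage).
T_v = c_v·t/H_d² = 2.1×1.7/3.35² = 0.31811.
T_v = 0.31811 corresponds to the U > 60% branch:
U = 1 − 10^((1.781 − T_v)/0.933)/100 = 0.6302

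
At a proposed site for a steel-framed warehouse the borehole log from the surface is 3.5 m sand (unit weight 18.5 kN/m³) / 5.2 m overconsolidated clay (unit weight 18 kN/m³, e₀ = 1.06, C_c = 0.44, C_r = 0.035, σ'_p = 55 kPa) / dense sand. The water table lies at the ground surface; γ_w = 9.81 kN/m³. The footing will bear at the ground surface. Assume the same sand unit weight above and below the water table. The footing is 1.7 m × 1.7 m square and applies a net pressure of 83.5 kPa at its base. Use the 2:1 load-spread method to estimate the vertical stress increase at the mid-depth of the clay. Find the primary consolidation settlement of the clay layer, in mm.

Mid-depth of clay below the ground surface: z = 3.5 + 5.2/2 = 6.1 m.
Total vertical stress at mid-clay: σ_v = 18.5×3.5 + 18×2.6 = 111.55 kPa.
Pore pressure: u = 9.81×(6.1 − 0) = 59.841 kPa.
Initial effective stress: σ'_0 = σ_v − u = 111.55 − 59.841 = 51.709 kPa.
Stress increase at mid-clay by the 2:1 spreading method:
Δσ = qBL/((B+z)(L+z)) = 83.5×1.7×1.7/((1.7+6.1)(1.7+6.1)) = 3.9664 kPa
Final effective stress: σ'_f = 51.709 + 3.9664 = 55.675 kPa.
σ'_f = 55.675 > σ'_p = 55 kPa, so the stress path crosses the preconsolidation pressure — recompression up to σ'_p, then virgin compression beyond:
S_c = H/(1+e₀)·[C_r·log₁₀(σ'_p/σ'_0) + C_c·log₁₀(σ'_f/σ'_p)]
    = 5.2/2.06 × [0.035×log₁₀(55/51.709) + 0.44×log₁₀(55.675/55)]
    = 2.5243 × [0.00093788 + 0.0023309] = 0.008251 m

S_c ≈ 8.25 mm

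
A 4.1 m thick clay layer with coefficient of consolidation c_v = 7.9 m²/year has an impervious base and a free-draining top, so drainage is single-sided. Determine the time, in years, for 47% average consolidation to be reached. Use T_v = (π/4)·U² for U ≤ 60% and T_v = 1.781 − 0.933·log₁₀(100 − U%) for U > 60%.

Drainage path length: H_d = H = 4.1 m (single drainage).
U ≤ 60%: T_v = (π/4)·U² = (π/4)×0.47² = 0.17349.
t = T_v·H_d²/c_v = 0.17349×4.1²/7.9 = 0.3692 years.

t ≈ 0.369 years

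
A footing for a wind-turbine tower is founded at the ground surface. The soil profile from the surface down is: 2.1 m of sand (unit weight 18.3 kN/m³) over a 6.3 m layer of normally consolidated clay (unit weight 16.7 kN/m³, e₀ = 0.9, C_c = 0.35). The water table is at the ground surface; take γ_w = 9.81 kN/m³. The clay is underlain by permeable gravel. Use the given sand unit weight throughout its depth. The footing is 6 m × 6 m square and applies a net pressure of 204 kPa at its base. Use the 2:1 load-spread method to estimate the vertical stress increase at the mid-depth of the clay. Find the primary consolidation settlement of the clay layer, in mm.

S_c ≈ 455 mm

Mid-depth of clay below the ground surface: z = 2.1 + 6.3/2 = 5.25 m.
Total vertical stress at mid-clay: σ_v = 18.3×2.1 + 16.7×3.15 = 91.035 kPa.
Pore pressure: u = 9.81×(5.25 − 0) = 51.503 kPa.
Initial effective stress: σ'_0 = σ_v − u = 91.035 − 51.503 = 39.532 kPa.
Stress increase at mid-clay by the 2:1 spreading method:
Δσ = qBL/((B+z)(L+z)) = 204×6×6/((6+5.25)(6+5.25)) = 58.027 kPa
Final effective stress: σ'_f = σ'_0 + Δσ = 39.532 + 58.027 = 97.559 kPa.
Normally consolidated clay, so the full stress increment lies on the virgin compression line:
S_c = C_c·H/(1+e₀)·log₁₀(σ'_f/σ'_0) = 0.35×6.3/(1+0.9)×log₁₀(97.559/39.532)
    = 1.1605 × 0.39232 = 0.4553 m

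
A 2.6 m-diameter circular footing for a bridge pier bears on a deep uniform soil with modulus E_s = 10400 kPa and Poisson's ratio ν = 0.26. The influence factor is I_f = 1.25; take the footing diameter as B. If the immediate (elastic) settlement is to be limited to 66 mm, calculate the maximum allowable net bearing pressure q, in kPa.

S_e = q·B·(1−ν²)/E_s · I_f  ⇒  q = S_e·E_s / (B·(1−ν²)·I_f).
q = 0.066 × 10400 / (2.6 × 0.9324 × 1.25) = 226.5 kPa

q ≈ 227 kPa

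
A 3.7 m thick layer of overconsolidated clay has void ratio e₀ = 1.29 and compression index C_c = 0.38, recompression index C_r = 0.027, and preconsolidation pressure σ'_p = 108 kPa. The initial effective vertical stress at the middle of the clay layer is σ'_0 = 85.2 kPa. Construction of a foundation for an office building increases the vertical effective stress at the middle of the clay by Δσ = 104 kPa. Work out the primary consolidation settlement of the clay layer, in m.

S_c ≈ 0.154 m

Final effective stress: σ'_f = 85.2 + 104 = 189.2 kPa.
σ'_f = 189.2 > σ'_p = 108 kPa, so the stress path crosses the preconsolidation pressure — recompression up to σ'_p, then virgin compression beyond:
S_c = H/(1+e₀)·[C_r·log₁₀(σ'_p/σ'_0) + C_c·log₁₀(σ'_f/σ'_p)]
    = 3.7/2.29 × [0.027×log₁₀(108/85.2) + 0.38×log₁₀(189.2/108)]
    = 1.6157 × [0.0027806 + 0.092529] = 0.154 m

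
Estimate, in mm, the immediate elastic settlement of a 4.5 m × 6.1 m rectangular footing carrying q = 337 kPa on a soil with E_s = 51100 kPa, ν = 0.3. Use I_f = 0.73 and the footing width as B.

S_e ≈ 19.7 mm

Immediate (elastic) settlement: S_e = q·B·(1−ν²)/E_s · I_f.
S_e = 337 × 4.5 × (1 − 0.3²) / 51100 × 0.73
    = 337 × 4.5 × 0.91 / 51100 × 0.73
    = 0.01971 m = 19.71 mm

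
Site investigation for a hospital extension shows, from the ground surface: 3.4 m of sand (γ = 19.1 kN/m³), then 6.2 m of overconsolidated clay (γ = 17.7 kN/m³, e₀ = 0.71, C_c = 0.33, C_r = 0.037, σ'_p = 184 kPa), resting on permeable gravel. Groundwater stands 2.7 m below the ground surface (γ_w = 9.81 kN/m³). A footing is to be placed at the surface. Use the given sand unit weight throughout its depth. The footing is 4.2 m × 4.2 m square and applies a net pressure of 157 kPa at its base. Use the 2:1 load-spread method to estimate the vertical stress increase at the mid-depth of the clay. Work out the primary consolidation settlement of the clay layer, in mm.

Mid-depth of clay below the ground surface: z = 3.4 + 6.2/2 = 6.5 m.
Total vertical stress at mid-clay: σ_v = 19.1×3.4 + 17.7×3.1 = 119.81 kPa.
Pore pressure: u = 9.81×(6.5 − 2.7) = 37.278 kPa.
Initial effective stress: σ'_0 = σ_v − u = 119.81 − 37.278 = 82.532 kPa.
Stress increase at mid-clay by the 2:1 spreading method:
Δσ = qBL/((B+z)(L+z)) = 157×4.2×4.2/((4.2+6.5)(4.2+6.5)) = 24.19 kPa
Final effective stress: σ'_f = 82.532 + 24.19 = 106.72 kPa.
σ'_f = 106.72 ≤ σ'_p = 184 kPa, so the clay remains overconsolidated and only the recompression index applies:
S_c = C_r·H/(1+e₀)·log₁₀(σ'_f/σ'_0) = 0.037×6.2/1.71×log₁₀(106.72/82.532)
    = 0.13415 × 0.11162 = 0.01497 m

S_c ≈ 15 mm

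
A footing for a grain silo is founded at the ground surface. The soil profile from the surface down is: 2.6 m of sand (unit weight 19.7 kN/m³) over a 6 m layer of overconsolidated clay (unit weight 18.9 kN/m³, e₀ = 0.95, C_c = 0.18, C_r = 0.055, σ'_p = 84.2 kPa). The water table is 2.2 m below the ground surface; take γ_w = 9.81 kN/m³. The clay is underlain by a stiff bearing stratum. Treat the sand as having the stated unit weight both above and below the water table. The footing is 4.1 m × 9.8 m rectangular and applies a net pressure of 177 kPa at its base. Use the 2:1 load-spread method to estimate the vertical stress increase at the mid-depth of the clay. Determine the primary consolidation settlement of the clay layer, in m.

S_c ≈ 0.0985 m

Mid-depth of clay below the ground surface: z = 2.6 + 6/2 = 5.6 m.
Total vertical stress at mid-clay: σ_v = 19.7×2.6 + 18.9×3 = 107.92 kPa.
Pore pressure: u = 9.81×(5.6 − 2.2) = 33.354 kPa.
Initial effective stress: σ'_0 = σ_v − u = 107.92 − 33.354 = 74.566 kPa.
Stress increase at mid-clay by the 2:1 spreading method:
Δσ = qBL/((B+z)(L+z)) = 177×4.1×9.8/((4.1+5.6)(9.8+5.6)) = 47.609 kPa
Final effective stress: σ'_f = 74.566 + 47.609 = 122.18 kPa.
σ'_f = 122.18 > σ'_p = 84.2 kPa, so the stress path crosses the preconsolidation pressure — recompression up to σ'_p, then virgin compression beyond:
S_c = H/(1+e₀)·[C_r·log₁₀(σ'_p/σ'_0) + C_c·log₁₀(σ'_f/σ'_p)]
    = 6/1.95 × [0.055×log₁₀(84.2/74.566) + 0.18×log₁₀(122.18/84.2)]
    = 3.0769 × [0.0029024 + 0.029104] = 0.09848 m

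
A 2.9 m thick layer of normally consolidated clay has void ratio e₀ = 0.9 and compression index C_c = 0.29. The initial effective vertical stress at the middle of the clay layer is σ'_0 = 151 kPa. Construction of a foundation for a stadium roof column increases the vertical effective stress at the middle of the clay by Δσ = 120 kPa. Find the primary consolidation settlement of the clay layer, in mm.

S_c ≈ 112 mm

Final effective stress: σ'_f = σ'_0 + Δσ = 151 + 120 = 271 kPa.
Normally consolidated clay, so the full stress increment lies on the virgin compression line:
S_c = C_c·H/(1+e₀)·log₁₀(σ'_f/σ'_0) = 0.29×2.9/(1+0.9)×log₁₀(271/151)
    = 0.44263 × 0.25399 = 0.1124 m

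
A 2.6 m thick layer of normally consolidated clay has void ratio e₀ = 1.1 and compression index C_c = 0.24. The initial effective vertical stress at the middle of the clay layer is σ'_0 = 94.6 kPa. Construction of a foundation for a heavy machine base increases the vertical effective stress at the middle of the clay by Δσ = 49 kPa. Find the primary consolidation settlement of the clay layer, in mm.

S_c ≈ 53.9 mm

Final effective stress: σ'_f = σ'_0 + Δσ = 94.6 + 49 = 143.6 kPa.
Normally consolidated clay, so the full stress increment lies on the virgin compression line:
S_c = C_c·H/(1+e₀)·log₁₀(σ'_f/σ'_0) = 0.24×2.6/(1+1.1)×log₁₀(143.6/94.6)
    = 0.29714 × 0.18126 = 0.05386 m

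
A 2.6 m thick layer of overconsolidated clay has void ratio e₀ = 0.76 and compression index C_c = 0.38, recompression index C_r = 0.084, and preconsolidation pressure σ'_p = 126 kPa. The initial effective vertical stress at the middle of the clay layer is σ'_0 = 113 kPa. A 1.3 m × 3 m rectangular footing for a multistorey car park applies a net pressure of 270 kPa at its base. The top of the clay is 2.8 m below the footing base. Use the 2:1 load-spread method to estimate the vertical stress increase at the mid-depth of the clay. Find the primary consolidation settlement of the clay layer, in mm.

Mid-depth of clay below the footing base: z = 2.8 + 2.6/2 = 4.1 m.
Stress increase at mid-clay by the 2:1 spreading method:
Δσ = qBL/((B+z)(L+z)) = 270×1.3×3/((1.3+4.1)(3+4.1)) = 27.465 kPa
Final effective stress: σ'_f = 113 + 27.465 = 140.47 kPa.
σ'_f = 140.47 > σ'_p = 126 kPa, so the stress path crosses the preconsolidation pressure — recompression up to σ'_p, then virgin compression beyond:
S_c = H/(1+e₀)·[C_r·log₁₀(σ'_p/σ'_0) + C_c·log₁₀(σ'_f/σ'_p)]
    = 2.6/1.76 × [0.084×log₁₀(126/113) + 0.38×log₁₀(140.47/126)]
    = 1.4773 × [0.0039725 + 0.017941] = 0.03237 m

S_c ≈ 32.4 mm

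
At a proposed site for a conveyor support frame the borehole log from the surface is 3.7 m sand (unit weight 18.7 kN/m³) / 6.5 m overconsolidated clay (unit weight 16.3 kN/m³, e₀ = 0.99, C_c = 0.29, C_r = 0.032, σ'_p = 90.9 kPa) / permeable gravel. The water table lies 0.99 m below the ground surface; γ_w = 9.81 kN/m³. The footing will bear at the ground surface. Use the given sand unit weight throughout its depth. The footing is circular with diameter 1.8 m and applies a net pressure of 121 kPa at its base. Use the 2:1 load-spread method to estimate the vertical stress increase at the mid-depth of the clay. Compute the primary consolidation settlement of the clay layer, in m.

S_c ≈ 0.00351 m

Mid-depth of clay below the ground surface: z = 3.7 + 6.5/2 = 6.95 m.
Total vertical stress at mid-clay: σ_v = 18.7×3.7 + 16.3×3.25 = 122.16 kPa.
Pore pressure: u = 9.81×(6.95 − 0.99) = 58.468 kPa.
Initial effective stress: σ'_0 = σ_v − u = 122.16 − 58.468 = 63.692 kPa.
Stress increase at mid-clay by the 2:1 spreading method:
Δσ ≈ qD²/(D+z)² = 121×1.8²/(1.8+6.95)² = 5.1205 kPa
Final effective stress: σ'_f = 63.692 + 5.1205 = 68.812 kPa.
σ'_f = 68.812 ≤ σ'_p = 90.9 kPa, so the clay remains overconsolidated and only the recompression index applies:
S_c = C_r·H/(1+e₀)·log₁₀(σ'_f/σ'_0) = 0.032×6.5/1.99×log₁₀(68.812/63.692)
    = 0.10452 × 0.033579 = 0.00351 m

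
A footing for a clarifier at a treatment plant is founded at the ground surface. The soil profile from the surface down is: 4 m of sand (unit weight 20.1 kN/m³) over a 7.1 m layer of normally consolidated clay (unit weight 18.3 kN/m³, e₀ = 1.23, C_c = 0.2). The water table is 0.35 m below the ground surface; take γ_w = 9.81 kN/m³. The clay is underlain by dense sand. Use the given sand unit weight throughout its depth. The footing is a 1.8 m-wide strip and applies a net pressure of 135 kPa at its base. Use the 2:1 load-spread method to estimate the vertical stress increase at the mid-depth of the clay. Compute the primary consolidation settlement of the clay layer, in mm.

S_c ≈ 82.5 mm

Mid-depth of clay below the ground surface: z = 4 + 7.1/2 = 7.55 m.
Total vertical stress at mid-clay: σ_v = 20.1×4 + 18.3×3.55 = 145.37 kPa.
Pore pressure: u = 9.81×(7.55 − 0.35) = 70.632 kPa.
Initial effective stress: σ'_0 = σ_v − u = 145.37 − 70.632 = 74.738 kPa.
Stress increase at mid-clay by the 2:1 spreading method:
Δσ = qB/(B+z) = 135×1.8/(1.8+7.55) = 25.989 kPa
Final effective stress: σ'_f = σ'_0 + Δσ = 74.738 + 25.989 = 100.73 kPa.
Normally consolidated clay, so the full stress increment lies on the virgin compression line:
S_c = C_c·H/(1+e₀)·log₁₀(σ'_f/σ'_0) = 0.2×7.1/(1+1.23)×log₁₀(100.73/74.738)
    = 0.63677 × 0.12962 = 0.08254 m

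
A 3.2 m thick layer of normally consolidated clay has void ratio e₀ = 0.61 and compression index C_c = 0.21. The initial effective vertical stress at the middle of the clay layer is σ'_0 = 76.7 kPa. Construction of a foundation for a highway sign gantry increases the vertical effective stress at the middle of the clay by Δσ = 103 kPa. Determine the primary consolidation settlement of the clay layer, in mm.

S_c ≈ 154 mm

Final effective stress: σ'_f = σ'_0 + Δσ = 76.7 + 103 = 179.7 kPa.
Normally consolidated clay, so the full stress increment lies on the virgin compression line:
S_c = C_c·H/(1+e₀)·log₁₀(σ'_f/σ'_0) = 0.21×3.2/(1+0.61)×log₁₀(179.7/76.7)
    = 0.41739 × 0.36975 = 0.1543 m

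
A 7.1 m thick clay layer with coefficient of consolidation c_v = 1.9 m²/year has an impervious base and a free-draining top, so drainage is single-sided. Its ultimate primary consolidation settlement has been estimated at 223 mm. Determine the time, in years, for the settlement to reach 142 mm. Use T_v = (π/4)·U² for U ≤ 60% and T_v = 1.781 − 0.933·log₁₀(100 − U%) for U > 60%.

t ≈ 8.63 years

Drainage path length: H_d = H = 7.1 m (single drainage).
U = S(t)/S_ult = 142/223 = 0.6368.
U > 60%: T_v = 1.781 − 0.933·log₁₀(100 − 63.677) = 0.32535.
t = T_v·H_d²/c_v = 0.32535×7.1²/1.9 = 8.632 years.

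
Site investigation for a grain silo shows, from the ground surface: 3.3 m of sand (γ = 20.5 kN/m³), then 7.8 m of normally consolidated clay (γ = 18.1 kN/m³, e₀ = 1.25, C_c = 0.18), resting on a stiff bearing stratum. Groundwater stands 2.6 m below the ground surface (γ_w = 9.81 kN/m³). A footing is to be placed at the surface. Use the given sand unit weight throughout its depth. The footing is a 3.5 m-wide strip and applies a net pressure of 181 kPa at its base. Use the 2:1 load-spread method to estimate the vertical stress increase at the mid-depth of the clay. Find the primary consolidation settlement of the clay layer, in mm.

Mid-depth of clay below the ground surface: z = 3.3 + 7.8/2 = 7.2 m.
Total vertical stress at mid-clay: σ_v = 20.5×3.3 + 18.1×3.9 = 138.24 kPa.
Pore pressure: u = 9.81×(7.2 − 2.6) = 45.126 kPa.
Initial effective stress: σ'_0 = σ_v − u = 138.24 − 45.126 = 93.114 kPa.
Stress increase at mid-clay by the 2:1 spreading method:
Δσ = qB/(B+z) = 181×3.5/(3.5+7.2) = 59.206 kPa
Final effective stress: σ'_f = σ'_0 + Δσ = 93.114 + 59.206 = 152.32 kPa.
Normally consolidated clay, so the full stress increment lies on the virgin compression line:
S_c = C_c·H/(1+e₀)·log₁₀(σ'_f/σ'_0) = 0.18×7.8/(1+1.25)×log₁₀(152.32/93.114)
    = 0.624 × 0.21374 = 0.1334 m

S_c ≈ 133 mm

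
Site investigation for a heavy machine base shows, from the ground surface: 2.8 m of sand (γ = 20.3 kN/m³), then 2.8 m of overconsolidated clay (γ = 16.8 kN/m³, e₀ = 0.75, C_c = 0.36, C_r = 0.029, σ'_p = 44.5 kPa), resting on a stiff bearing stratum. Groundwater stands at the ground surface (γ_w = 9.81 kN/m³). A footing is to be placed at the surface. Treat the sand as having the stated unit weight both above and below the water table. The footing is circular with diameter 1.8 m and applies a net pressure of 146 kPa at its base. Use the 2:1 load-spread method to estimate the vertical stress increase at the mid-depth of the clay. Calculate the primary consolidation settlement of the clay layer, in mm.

S_c ≈ 43 mm

Mid-depth of clay below the ground surface: z = 2.8 + 2.8/2 = 4.2 m.
Total vertical stress at mid-clay: σ_v = 20.3×2.8 + 16.8×1.4 = 80.36 kPa.
Pore pressure: u = 9.81×(4.2 − 0) = 41.202 kPa.
Initial effective stress: σ'_0 = σ_v − u = 80.36 − 41.202 = 39.158 kPa.
Stress increase at mid-clay by the 2:1 spreading method:
Δσ ≈ qD²/(D+z)² = 146×1.8²/(1.8+4.2)² = 13.14 kPa
Final effective stress: σ'_f = 39.158 + 13.14 = 52.298 kPa.
σ'_f = 52.298 > σ'_p = 44.5 kPa, so the stress path crosses the preconsolidation pressure — recompression up to σ'_p, then virgin compression beyond:
S_c = H/(1+e₀)·[C_r·log₁₀(σ'_p/σ'_0) + C_c·log₁₀(σ'_f/σ'_p)]
    = 2.8/1.75 × [0.029×log₁₀(44.5/39.158) + 0.36×log₁₀(52.298/44.5)]
    = 1.6 × [0.0016106 + 0.025245] = 0.04297 m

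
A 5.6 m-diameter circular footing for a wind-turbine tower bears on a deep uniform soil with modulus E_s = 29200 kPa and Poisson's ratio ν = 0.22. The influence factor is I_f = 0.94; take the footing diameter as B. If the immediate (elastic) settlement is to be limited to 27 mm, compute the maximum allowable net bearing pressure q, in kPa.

q ≈ 157 kPa

S_e = q·B·(1−ν²)/E_s · I_f  ⇒  q = S_e·E_s / (B·(1−ν²)·I_f).
q = 0.027 × 29200 / (5.6 × 0.9516 × 0.94) = 157.4 kPa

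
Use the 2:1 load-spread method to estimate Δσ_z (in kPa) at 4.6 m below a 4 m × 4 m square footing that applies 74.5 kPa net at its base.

By the 2:1 method the load spreads at 1 horizontal : 2 vertical, so at depth z the loaded area has grown by z in each plan dimension:
Δσ = qBL/((B+z)(L+z)) = 74.5×4×4/((4+4.6)(4+4.6)) = 16.117 kPa

Δσ_z ≈ 16.1 kPa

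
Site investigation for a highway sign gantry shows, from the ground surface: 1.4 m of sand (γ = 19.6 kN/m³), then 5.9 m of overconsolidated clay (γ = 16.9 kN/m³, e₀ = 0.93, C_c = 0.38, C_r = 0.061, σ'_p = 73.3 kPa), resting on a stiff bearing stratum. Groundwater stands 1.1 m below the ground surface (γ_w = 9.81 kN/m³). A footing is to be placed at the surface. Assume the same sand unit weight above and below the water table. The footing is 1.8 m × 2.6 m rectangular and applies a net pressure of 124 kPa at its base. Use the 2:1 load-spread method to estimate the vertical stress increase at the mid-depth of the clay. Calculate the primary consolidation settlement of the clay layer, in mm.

S_c ≈ 21.2 mm

Mid-depth of clay below the ground surface: z = 1.4 + 5.9/2 = 4.35 m.
Total vertical stress at mid-clay: σ_v = 19.6×1.4 + 16.9×2.95 = 77.295 kPa.
Pore pressure: u = 9.81×(4.35 − 1.1) = 31.883 kPa.
Initial effective stress: σ'_0 = σ_v − u = 77.295 − 31.883 = 45.412 kPa.
Stress increase at mid-clay by the 2:1 spreading method:
Δσ = qBL/((B+z)(L+z)) = 124×1.8×2.6/((1.8+4.35)(2.6+4.35)) = 13.577 kPa
Final effective stress: σ'_f = 45.412 + 13.577 = 58.989 kPa.
σ'_f = 58.989 ≤ σ'_p = 73.3 kPa, so the clay remains overconsolidated and only the recompression index applies:
S_c = C_r·H/(1+e₀)·log₁₀(σ'_f/σ'_0) = 0.061×5.9/1.93×log₁₀(58.989/45.412)
    = 0.18648 × 0.1136 = 0.02118 m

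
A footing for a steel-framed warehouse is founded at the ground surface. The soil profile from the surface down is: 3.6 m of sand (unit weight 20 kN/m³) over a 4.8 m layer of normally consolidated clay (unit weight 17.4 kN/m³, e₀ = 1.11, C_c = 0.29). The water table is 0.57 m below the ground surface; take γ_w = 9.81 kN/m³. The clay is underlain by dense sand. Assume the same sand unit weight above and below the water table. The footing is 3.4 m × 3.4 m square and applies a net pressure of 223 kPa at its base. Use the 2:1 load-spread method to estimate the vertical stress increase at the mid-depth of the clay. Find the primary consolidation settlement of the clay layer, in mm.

S_c ≈ 113 mm

Mid-depth of clay below the ground surface: z = 3.6 + 4.8/2 = 6 m.
Total vertical stress at mid-clay: σ_v = 20×3.6 + 17.4×2.4 = 113.76 kPa.
Pore pressure: u = 9.81×(6 − 0.57) = 53.268 kPa.
Initial effective stress: σ'_0 = σ_v − u = 113.76 − 53.268 = 60.492 kPa.
Stress increase at mid-clay by the 2:1 spreading method:
Δσ = qBL/((B+z)(L+z)) = 223×3.4×3.4/((3.4+6)(3.4+6)) = 29.175 kPa
Final effective stress: σ'_f = σ'_0 + Δσ = 60.492 + 29.175 = 89.667 kPa.
Normally consolidated clay, so the full stress increment lies on the virgin compression line:
S_c = C_c·H/(1+e₀)·log₁₀(σ'_f/σ'_0) = 0.29×4.8/(1+1.11)×log₁₀(89.667/60.492)
    = 0.65972 × 0.17093 = 0.1128 m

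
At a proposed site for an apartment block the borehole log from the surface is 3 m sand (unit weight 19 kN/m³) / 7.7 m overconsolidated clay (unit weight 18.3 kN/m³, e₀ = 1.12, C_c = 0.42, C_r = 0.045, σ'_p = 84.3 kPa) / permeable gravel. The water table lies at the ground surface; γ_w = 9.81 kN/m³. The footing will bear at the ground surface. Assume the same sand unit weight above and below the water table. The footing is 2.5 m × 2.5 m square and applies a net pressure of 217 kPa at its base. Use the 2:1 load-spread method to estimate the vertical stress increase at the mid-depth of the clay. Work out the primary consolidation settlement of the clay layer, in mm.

Mid-depth of clay below the ground surface: z = 3 + 7.7/2 = 6.85 m.
Total vertical stress at mid-clay: σ_v = 19×3 + 18.3×3.85 = 127.45 kPa.
Pore pressure: u = 9.81×(6.85 − 0) = 67.198 kPa.
Initial effective stress: σ'_0 = σ_v − u = 127.45 − 67.198 = 60.252 kPa.
Stress increase at mid-clay by the 2:1 spreading method:
Δσ = qBL/((B+z)(L+z)) = 217×2.5×2.5/((2.5+6.85)(2.5+6.85)) = 15.514 kPa
Final effective stress: σ'_f = 60.252 + 15.514 = 75.766 kPa.
σ'_f = 75.766 ≤ σ'_p = 84.3 kPa, so the clay remains overconsolidated and only the recompression index applies:
S_c = C_r·H/(1+e₀)·log₁₀(σ'_f/σ'_0) = 0.045×7.7/2.12×log₁₀(75.766/60.252)
    = 0.16344 × 0.099503 = 0.01626 m

S_c ≈ 16.3 mm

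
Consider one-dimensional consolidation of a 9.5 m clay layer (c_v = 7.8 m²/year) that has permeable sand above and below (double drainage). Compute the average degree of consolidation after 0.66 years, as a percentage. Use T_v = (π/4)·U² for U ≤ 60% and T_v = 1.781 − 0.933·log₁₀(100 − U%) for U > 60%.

Drainage path length: H_d = H/2 = 4.75 m (double drainage).
T_v = c_v·t/H_d² = 7.8×0.66/4.75² = 0.22817.
T_v = 0.22817 corresponds to the U ≤ 60% branch:
U = √(4T_v/π) = 0.539

U ≈ 53.9 %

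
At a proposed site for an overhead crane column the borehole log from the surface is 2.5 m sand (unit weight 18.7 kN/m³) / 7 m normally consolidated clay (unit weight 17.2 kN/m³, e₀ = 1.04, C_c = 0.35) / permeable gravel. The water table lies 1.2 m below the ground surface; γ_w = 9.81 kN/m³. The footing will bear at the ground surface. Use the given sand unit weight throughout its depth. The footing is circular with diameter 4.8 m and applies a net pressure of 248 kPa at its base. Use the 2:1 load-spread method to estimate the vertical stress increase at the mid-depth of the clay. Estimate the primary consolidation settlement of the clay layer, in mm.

Mid-depth of clay below the ground surface: z = 2.5 + 7/2 = 6 m.
Total vertical stress at mid-clay: σ_v = 18.7×2.5 + 17.2×3.5 = 106.95 kPa.
Pore pressure: u = 9.81×(6 − 1.2) = 47.088 kPa.
Initial effective stress: σ'_0 = σ_v − u = 106.95 − 47.088 = 59.862 kPa.
Stress increase at mid-clay by the 2:1 spreading method:
Δσ ≈ qD²/(D+z)² = 248×4.8²/(4.8+6)² = 48.988 kPa
Final effective stress: σ'_f = σ'_0 + Δσ = 59.862 + 48.988 = 108.85 kPa.
Normally consolidated clay, so the full stress increment lies on the virgin compression line:
S_c = C_c·H/(1+e₀)·log₁₀(σ'_f/σ'_0) = 0.35×7/(1+1.04)×log₁₀(108.85/59.862)
    = 1.201 × 0.25968 = 0.3119 m

S_c ≈ 312 mm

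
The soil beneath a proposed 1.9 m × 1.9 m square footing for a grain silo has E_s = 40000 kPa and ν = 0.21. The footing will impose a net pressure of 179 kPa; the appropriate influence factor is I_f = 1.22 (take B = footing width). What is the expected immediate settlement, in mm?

Immediate (elastic) settlement: S_e = q·B·(1−ν²)/E_s · I_f.
S_e = 179 × 1.9 × (1 − 0.21²) / 40000 × 1.22
    = 179 × 1.9 × 0.9559 / 40000 × 1.22
    = 0.009916 m = 9.916 mm

S_e ≈ 9.92 mm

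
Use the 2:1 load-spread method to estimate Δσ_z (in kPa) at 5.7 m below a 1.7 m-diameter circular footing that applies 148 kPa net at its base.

Δσ_z ≈ 7.81 kPa

By the 2:1 method the load spreads at 1 horizontal : 2 vertical, so at depth z the loaded area has grown by z in each plan dimension:
Δσ ≈ qD²/(D+z)² = 148×1.7²/(1.7+5.7)² = 7.8108 kPa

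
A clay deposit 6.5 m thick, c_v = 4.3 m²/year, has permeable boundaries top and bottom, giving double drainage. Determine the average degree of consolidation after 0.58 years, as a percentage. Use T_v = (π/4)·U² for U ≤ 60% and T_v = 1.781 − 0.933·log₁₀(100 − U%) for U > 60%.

U ≈ 54.8 %

Drainage path length: H_d = H/2 = 3.25 m (double drainage).
T_v = c_v·t/H_d² = 4.3×0.58/3.25² = 0.23612.
T_v = 0.23612 corresponds to the U ≤ 60% branch:
U = √(4T_v/π) = 0.5483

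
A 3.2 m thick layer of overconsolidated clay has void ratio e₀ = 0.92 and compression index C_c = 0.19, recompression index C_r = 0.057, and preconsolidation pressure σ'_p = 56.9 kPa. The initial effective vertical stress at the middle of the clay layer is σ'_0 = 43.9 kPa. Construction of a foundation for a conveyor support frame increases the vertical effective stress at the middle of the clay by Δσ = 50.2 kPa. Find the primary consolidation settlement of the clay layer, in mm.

S_c ≈ 79.9 mm

Final effective stress: σ'_f = 43.9 + 50.2 = 94.1 kPa.
σ'_f = 94.1 > σ'_p = 56.9 kPa, so the stress path crosses the preconsolidation pressure — recompression up to σ'_p, then virgin compression beyond:
S_c = H/(1+e₀)·[C_r·log₁₀(σ'_p/σ'_0) + C_c·log₁₀(σ'_f/σ'_p)]
    = 3.2/1.92 × [0.057×log₁₀(56.9/43.9) + 0.19×log₁₀(94.1/56.9)]
    = 1.6667 × [0.0064209 + 0.041511] = 0.07989 m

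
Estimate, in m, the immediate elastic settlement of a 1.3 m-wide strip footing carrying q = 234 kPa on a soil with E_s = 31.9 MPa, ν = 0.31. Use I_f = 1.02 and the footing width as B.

Immediate (elastic) settlement: S_e = q·B·(1−ν²)/E_s · I_f.
E_s = 31.9 MPa = 31900 kPa.
S_e = 234 × 1.3 × (1 − 0.31²) / 31900 × 1.02
    = 234 × 1.3 × 0.9039 / 31900 × 1.02
    = 0.008792 m

S_e ≈ 0.00879 m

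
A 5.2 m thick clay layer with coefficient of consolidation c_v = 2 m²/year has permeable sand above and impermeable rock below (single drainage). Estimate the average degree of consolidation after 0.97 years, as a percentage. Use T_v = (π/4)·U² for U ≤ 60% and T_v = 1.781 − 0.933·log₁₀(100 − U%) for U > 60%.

Drainage path length: H_d = H = 5.2 m (single drainage).
T_v = c_v·t/H_d² = 2×0.97/5.2² = 0.071746.
T_v = 0.071746 corresponds to the U ≤ 60% branch:
U = √(4T_v/π) = 0.3022

U ≈ 30.2 %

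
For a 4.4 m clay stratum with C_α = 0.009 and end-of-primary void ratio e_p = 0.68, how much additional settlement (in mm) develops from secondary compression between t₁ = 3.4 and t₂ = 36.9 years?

Secondary compression: S_s = C_α·H/(1+e_p)·log₁₀(t₂/t₁)
S_s = 0.009×4.4/(1+0.68)×log₁₀(36.9/3.4)
    = 0.02357 × 1.036 = 0.02441 m

S_s ≈ 24.4 mm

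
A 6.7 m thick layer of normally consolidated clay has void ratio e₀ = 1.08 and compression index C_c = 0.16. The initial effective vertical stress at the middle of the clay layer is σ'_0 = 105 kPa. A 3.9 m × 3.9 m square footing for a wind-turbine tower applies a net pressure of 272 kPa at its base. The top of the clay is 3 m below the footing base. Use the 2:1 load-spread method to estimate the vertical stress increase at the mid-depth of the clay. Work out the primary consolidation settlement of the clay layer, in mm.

S_c ≈ 71.3 mm

Mid-depth of clay below the footing base: z = 3 + 6.7/2 = 6.35 m.
Stress increase at mid-clay by the 2:1 spreading method:
Δσ = qBL/((B+z)(L+z)) = 272×3.9×3.9/((3.9+6.35)(3.9+6.35)) = 39.378 kPa
Final effective stress: σ'_f = σ'_0 + Δσ = 105 + 39.378 = 144.38 kPa.
Normally consolidated clay, so the full stress increment lies on the virgin compression line:
S_c = C_c·H/(1+e₀)·log₁₀(σ'_f/σ'_0) = 0.16×6.7/(1+1.08)×log₁₀(144.38/105)
    = 0.51538 × 0.13832 = 0.07129 m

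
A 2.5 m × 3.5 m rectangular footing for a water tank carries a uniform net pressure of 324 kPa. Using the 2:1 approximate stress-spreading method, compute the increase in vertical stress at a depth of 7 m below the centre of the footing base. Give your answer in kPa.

By the 2:1 method the load spreads at 1 horizontal : 2 vertical, so at depth z the loaded area has grown by z in each plan dimension:
Δσ = qBL/((B+z)(L+z)) = 324×2.5×3.5/((2.5+7)(3.5+7)) = 28.421 kPa

Δσ_z ≈ 28.4 kPa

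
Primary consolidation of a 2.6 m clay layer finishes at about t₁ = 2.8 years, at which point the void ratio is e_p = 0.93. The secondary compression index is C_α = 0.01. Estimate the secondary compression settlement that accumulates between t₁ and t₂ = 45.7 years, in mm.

S_s ≈ 16.3 mm

Secondary compression: S_s = C_α·H/(1+e_p)·log₁₀(t₂/t₁)
S_s = 0.01×2.6/(1+0.93)×log₁₀(45.7/2.8)
    = 0.01347 × 1.213 = 0.01634 m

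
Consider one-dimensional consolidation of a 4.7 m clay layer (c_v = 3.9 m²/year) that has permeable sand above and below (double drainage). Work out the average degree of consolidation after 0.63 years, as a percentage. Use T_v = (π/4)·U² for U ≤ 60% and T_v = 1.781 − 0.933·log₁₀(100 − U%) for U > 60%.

U ≈ 73 %

Drainage path length: H_d = H/2 = 2.35 m (double drainage).
T_v = c_v·t/H_d² = 3.9×0.63/2.35² = 0.44491.
T_v = 0.44491 corresponds to the U > 60% branch:
U = 1 − 10^((1.781 − T_v)/0.933)/100 = 0.7296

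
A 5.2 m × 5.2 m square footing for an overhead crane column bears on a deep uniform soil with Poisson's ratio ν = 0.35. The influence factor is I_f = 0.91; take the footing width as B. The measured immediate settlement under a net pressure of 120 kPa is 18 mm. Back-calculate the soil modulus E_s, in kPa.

E_s ≈ 27700 kPa

S_e = q·B·(1−ν²)/E_s · I_f  ⇒  E_s = q·B·(1−ν²)·I_f / S_e.
E_s = 120 × 5.2 × 0.8775 × 0.91 / 0.018 = 27680 kPa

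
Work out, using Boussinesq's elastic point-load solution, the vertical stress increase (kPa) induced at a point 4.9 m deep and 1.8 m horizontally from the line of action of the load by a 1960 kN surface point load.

Boussinesq vertical stress below a point load on an elastic half-space:
Δσ_z = 3P/(2πz²) · [1 + (r/z)²]^(−5/2)
r/z = 1.8/4.9 = 0.36735; [1+(r/z)²]^(−5/2) = 0.72873.
Δσ_z = 3×1960/(2π×4.9²) × 0.72873 = 38.977 × 0.72873 = 28.4 kPa

Δσ_z ≈ 28.4 kPa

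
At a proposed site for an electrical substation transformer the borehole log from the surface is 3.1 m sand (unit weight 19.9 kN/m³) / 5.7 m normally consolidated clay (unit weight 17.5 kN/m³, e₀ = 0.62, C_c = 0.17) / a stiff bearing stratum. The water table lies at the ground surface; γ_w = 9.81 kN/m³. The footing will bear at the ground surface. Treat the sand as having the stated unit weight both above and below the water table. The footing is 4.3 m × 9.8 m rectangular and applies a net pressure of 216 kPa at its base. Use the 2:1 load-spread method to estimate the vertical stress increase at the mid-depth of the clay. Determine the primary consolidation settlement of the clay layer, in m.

S_c ≈ 0.188 m

Mid-depth of clay below the ground surface: z = 3.1 + 5.7/2 = 5.95 m.
Total vertical stress at mid-clay: σ_v = 19.9×3.1 + 17.5×2.85 = 111.56 kPa.
Pore pressure: u = 9.81×(5.95 − 0) = 58.37 kPa.
Initial effective stress: σ'_0 = σ_v − u = 111.56 − 58.37 = 53.19 kPa.
Stress increase at mid-clay by the 2:1 spreading method:
Δσ = qBL/((B+z)(L+z)) = 216×4.3×9.8/((4.3+5.95)(9.8+5.95)) = 56.382 kPa
Final effective stress: σ'_f = σ'_0 + Δσ = 53.19 + 56.382 = 109.57 kPa.
Normally consolidated clay, so the full stress increment lies on the virgin compression line:
S_c = C_c·H/(1+e₀)·log₁₀(σ'_f/σ'_0) = 0.17×5.7/(1+0.62)×log₁₀(109.57/53.19)
    = 0.59815 × 0.31386 = 0.1877 m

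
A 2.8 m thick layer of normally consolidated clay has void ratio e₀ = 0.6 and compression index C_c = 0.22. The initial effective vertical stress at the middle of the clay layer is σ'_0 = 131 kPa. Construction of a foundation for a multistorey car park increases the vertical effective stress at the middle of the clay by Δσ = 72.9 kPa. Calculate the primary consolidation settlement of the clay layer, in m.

S_c ≈ 0.074 m

Final effective stress: σ'_f = σ'_0 + Δσ = 131 + 72.9 = 203.9 kPa.
Normally consolidated clay, so the full stress increment lies on the virgin compression line:
S_c = C_c·H/(1+e₀)·log₁₀(σ'_f/σ'_0) = 0.22×2.8/(1+0.6)×log₁₀(203.9/131)
    = 0.385 × 0.19215 = 0.07398 m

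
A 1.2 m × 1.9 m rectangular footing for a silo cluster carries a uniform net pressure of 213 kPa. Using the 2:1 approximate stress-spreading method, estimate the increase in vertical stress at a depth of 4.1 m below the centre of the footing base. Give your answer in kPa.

Δσ_z ≈ 15.3 kPa

By the 2:1 method the load spreads at 1 horizontal : 2 vertical, so at depth z the loaded area has grown by z in each plan dimension:
Δσ = qBL/((B+z)(L+z)) = 213×1.2×1.9/((1.2+4.1)(1.9+4.1)) = 15.272 kPa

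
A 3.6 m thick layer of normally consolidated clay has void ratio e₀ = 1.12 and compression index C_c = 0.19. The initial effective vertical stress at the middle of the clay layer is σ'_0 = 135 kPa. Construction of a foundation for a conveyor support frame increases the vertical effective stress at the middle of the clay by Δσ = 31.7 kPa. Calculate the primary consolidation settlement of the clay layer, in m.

S_c ≈ 0.0296 m

Final effective stress: σ'_f = σ'_0 + Δσ = 135 + 31.7 = 166.7 kPa.
Normally consolidated clay, so the full stress increment lies on the virgin compression line:
S_c = C_c·H/(1+e₀)·log₁₀(σ'_f/σ'_0) = 0.19×3.6/(1+1.12)×log₁₀(166.7/135)
    = 0.32264 × 0.091602 = 0.02955 m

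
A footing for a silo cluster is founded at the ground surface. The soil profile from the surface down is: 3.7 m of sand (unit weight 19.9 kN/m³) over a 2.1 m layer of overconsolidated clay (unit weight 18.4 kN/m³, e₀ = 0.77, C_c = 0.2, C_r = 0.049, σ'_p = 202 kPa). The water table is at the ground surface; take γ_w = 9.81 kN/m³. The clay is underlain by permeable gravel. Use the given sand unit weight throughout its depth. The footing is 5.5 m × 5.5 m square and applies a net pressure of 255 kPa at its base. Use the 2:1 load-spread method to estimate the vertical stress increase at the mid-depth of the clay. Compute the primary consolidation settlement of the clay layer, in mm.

Mid-depth of clay below the ground surface: z = 3.7 + 2.1/2 = 4.75 m.
Total vertical stress at mid-clay: σ_v = 19.9×3.7 + 18.4×1.05 = 92.95 kPa.
Pore pressure: u = 9.81×(4.75 − 0) = 46.598 kPa.
Initial effective stress: σ'_0 = σ_v − u = 92.95 − 46.598 = 46.352 kPa.
Stress increase at mid-clay by the 2:1 spreading method:
Δσ = qBL/((B+z)(L+z)) = 255×5.5×5.5/((5.5+4.75)(5.5+4.75)) = 73.421 kPa
Final effective stress: σ'_f = 46.352 + 73.421 = 119.77 kPa.
σ'_f = 119.77 ≤ σ'_p = 202 kPa, so the clay remains overconsolidated and only the recompression index applies:
S_c = C_r·H/(1+e₀)·log₁₀(σ'_f/σ'_0) = 0.049×2.1/1.77×log₁₀(119.77/46.352)
    = 0.058134 × 0.41228 = 0.02397 m

S_c ≈ 24 mm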